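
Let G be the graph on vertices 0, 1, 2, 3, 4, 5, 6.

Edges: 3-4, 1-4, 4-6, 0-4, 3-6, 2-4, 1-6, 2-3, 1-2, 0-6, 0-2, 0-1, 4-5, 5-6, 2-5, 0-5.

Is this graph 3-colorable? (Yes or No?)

No

0, 1, 4, 6 are pairwise adjacent (a clique of size 4), so at least 4 colors are needed.
So 3 colors are not enough.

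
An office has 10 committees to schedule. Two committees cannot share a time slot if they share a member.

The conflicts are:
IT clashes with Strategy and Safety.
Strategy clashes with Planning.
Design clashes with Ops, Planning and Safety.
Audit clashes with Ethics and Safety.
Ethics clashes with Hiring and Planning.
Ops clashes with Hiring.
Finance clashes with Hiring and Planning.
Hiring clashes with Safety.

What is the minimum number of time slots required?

The cycle Planning-Ethics-Hiring-Safety-Design-Planning has odd length 5, so it cannot be 2-colored; at least 3 time slots are needed.
3 time slots suffice: time slot 1 → {IT, Audit, Hiring, Planning}; time slot 2 → {Strategy, Ethics, Ops, Finance, Safety}; time slot 3 → {Design}. Each listed conflict is separated.

3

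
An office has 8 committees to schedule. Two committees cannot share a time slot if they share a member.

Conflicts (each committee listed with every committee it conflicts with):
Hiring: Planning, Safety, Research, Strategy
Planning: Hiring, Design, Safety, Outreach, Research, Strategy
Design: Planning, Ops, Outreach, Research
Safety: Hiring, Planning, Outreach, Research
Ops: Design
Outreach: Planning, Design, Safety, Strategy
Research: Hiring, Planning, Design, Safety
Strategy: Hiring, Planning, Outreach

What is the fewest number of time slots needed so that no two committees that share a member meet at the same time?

4

Hiring, Planning, Safety, Research are mutually in conflict, so at least 4 time slots are needed.
Using 4 time slots: Hiring=2, Planning=1, Design=3, Safety=3, Ops=1, Outreach=2, Research=4, Strategy=3. Each listed conflict is separated.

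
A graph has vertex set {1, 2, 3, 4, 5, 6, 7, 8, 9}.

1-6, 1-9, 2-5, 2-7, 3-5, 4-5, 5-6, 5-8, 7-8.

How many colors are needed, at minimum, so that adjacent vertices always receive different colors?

1 and 9 are adjacent, so at least 2 colors are needed.
2 colors suffice: 1=red, 2=blue, 3=blue, 4=blue, 5=red, 6=blue, 7=red, 8=blue, 9=blue. Each edge has distinct colors on its endpoints.

2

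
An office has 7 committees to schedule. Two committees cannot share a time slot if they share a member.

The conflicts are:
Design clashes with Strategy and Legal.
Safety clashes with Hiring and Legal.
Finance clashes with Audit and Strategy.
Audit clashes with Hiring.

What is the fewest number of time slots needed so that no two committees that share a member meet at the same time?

The cycle Design-Legal-Safety-Hiring-Audit-Finance-Strategy-Design has odd length 7, so it cannot be 2-colored; at least 3 time slots are needed.
Using 3 time slots: Design=2, Safety=2, Finance=3, Audit=2, Strategy=1, Hiring=1, Legal=1. Each listed conflict is separated.

3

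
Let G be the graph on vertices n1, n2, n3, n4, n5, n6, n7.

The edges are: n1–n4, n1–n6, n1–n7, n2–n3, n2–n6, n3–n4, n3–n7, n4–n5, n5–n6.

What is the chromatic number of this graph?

3

The cycle n1-n7-n3-n2-n6-n1 has odd length 5, so it cannot be 2-colored; at least 3 colors are needed.
3 colors suffice: color 1 → {n1, n3, n5}; color 2 → {n4, n6, n7}; color 3 → {n2}. No two adjacent vertices share a color.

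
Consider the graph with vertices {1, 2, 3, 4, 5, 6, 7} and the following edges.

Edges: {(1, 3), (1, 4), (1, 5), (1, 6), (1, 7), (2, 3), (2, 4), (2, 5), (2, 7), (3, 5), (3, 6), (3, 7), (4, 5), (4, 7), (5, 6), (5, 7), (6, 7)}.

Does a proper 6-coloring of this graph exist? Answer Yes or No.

The chromatic number is 5. 1, 3, 5, 6, 7 are pairwise adjacent (a clique of size 5), so at least 5 colors are needed.
One proper 5-coloring: 1=c, 2=c, 3=d, 4=d, 5=a, 6=e, 7=b.
Since 6 ≥ 5, a proper 6-coloring certainly exists.

Yes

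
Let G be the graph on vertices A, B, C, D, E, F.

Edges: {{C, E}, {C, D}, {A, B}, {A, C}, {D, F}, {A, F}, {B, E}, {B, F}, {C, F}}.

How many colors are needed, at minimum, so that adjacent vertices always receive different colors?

3

C, D, F are mutually adjacent, so at least 3 colors are needed.
A valid assignment using 3 colors: A=3, B=1, C=1, D=3, E=2, F=2. No two adjacent vertices share a color.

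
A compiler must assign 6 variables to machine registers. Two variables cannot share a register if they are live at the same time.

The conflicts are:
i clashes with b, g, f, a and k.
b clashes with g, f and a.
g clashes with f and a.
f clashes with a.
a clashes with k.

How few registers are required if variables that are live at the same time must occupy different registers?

5

i, b, g, f, a pairwise conflict, so at least 5 registers are needed.
A valid assignment using 5 registers: i=2, b=5, g=3, f=4, a=1, k=3. No two conflicting variables share a register.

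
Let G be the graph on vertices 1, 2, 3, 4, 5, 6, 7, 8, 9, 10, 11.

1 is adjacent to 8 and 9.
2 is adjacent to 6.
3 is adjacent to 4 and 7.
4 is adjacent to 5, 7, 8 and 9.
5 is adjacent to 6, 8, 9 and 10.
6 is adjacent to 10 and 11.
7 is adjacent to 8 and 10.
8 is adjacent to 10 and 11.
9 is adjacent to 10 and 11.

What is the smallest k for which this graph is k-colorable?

3

3, 4, 7 are pairwise adjacent, so at least 3 colors are needed.
3 colors suffice: 1=blue, 2=blue, 3=red, 4=blue, 5=green, 6=red, 7=green, 8=red, 9=red, 10=blue, 11=blue. Every edge joins two different colors.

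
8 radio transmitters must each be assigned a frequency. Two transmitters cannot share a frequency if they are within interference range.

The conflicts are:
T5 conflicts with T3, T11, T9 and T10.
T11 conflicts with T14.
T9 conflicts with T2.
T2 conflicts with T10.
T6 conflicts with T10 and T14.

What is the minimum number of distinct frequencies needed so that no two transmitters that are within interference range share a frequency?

The cycle T14-T6-T10-T5-T11-T14 has odd length 5, so it cannot be 2-colored; at least 3 frequencies are needed.
A valid assignment using 3 frequencies: T5=1, T3=2, T11=3, T9=2, T2=1, T6=1, T10=2, T14=2. No two conflicting transmitters share a frequency.

3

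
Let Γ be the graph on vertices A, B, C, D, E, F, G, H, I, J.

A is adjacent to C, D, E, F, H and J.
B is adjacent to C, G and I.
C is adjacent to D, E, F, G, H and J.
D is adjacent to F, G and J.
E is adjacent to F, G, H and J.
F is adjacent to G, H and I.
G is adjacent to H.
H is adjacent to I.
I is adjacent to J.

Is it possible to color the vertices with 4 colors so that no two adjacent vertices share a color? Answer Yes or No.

A, C, E, F, H are mutually adjacent (a clique of size 5), so at least 5 colors are needed.
So 4 colors are not enough.

No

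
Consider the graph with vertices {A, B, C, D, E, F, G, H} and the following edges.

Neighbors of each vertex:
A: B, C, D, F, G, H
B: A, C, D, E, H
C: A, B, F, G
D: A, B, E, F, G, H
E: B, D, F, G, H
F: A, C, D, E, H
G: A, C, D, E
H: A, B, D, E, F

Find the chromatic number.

A, D, F, H form a clique, so at least 4 colors are needed.
4 colors suffice: A=red, B=green, C=blue, D=blue, E=red, F=green, G=green, H=yellow. Every edge joins two different colors.

4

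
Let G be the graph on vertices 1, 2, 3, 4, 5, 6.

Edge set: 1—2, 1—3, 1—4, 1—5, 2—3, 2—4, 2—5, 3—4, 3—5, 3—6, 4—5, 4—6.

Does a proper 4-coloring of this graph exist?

1, 2, 3, 4, 5 are pairwise adjacent (a clique of size 5), so at least 5 colors are needed.
So 4 colors are not enough.

No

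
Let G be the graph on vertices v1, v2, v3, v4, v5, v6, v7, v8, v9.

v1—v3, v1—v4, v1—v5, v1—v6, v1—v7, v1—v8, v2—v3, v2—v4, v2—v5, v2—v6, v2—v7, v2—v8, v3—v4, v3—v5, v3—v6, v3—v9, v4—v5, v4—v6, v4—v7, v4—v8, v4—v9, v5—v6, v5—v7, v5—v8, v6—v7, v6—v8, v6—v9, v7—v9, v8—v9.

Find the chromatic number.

5

v2, v3, v4, v5, v6 are pairwise adjacent (a clique of size 5), so at least 5 colors are needed.
One proper 5-coloring: v1=4, v2=4, v3=5, v4=2, v5=3, v6=1, v7=5, v8=5, v9=3. No two adjacent vertices share a color.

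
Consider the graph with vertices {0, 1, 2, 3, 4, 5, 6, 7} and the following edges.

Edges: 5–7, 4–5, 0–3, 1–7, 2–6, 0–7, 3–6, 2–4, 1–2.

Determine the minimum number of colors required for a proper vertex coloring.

3

The cycle 7-1-2-4-5-7 has odd length 5, so it cannot be 2-colored; at least 3 colors are needed.
3 colors suffice: 0=b, 1=b, 2=a, 3=a, 4=c, 5=b, 6=b, 7=a. No two adjacent vertices share a color.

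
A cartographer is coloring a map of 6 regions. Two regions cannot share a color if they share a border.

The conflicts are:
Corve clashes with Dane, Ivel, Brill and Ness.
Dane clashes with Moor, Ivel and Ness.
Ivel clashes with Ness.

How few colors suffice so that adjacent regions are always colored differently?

Corve, Dane, Ivel, Ness are mutually in conflict, so at least 4 colors are needed.
A valid assignment using 4 colors: Corve=2, Dane=1, Moor=2, Ivel=4, Brill=1, Ness=3. No two conflicting regions share a color.

4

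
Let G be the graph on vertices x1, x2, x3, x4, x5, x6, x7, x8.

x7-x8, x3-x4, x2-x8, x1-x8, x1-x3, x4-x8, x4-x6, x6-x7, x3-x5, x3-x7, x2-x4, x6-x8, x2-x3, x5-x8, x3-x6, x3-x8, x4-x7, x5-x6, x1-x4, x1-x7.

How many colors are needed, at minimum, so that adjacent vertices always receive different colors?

5

x1, x3, x4, x7, x8 are mutually adjacent (a clique of size 5), so at least 5 colors are needed.
A valid assignment using 5 colors: x1=5, x2=4, x3=1, x4=3, x5=3, x6=5, x7=4, x8=2. No two adjacent vertices share a color.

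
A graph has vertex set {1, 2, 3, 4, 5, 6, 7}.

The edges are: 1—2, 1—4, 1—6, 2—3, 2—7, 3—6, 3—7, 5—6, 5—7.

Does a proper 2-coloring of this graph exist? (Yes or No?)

2, 3, 7 are mutually adjacent, so at least 3 colors are needed.
So 2 colors are not enough.

No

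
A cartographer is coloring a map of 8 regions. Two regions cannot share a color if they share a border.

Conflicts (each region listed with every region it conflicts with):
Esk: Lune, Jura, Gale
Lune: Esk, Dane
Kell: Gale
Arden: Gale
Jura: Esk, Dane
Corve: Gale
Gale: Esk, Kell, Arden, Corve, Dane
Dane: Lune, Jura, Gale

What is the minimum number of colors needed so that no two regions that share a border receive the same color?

2

Arden and Gale conflict, so at least 2 colors are needed.
One proper 2-coloring: Esk=2, Lune=1, Kell=2, Arden=2, Jura=1, Corve=2, Gale=1, Dane=2. Each listed conflict is separated.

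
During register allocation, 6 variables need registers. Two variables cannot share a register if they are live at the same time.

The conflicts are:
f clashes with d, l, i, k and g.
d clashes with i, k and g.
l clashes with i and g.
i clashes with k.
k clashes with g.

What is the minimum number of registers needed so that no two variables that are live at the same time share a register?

f, d, i, k pairwise conflict, so at least 4 registers are needed.
4 registers suffice: f=1, d=4, l=3, i=2, k=3, g=2. Every pair that conflicts lands in different registers.

4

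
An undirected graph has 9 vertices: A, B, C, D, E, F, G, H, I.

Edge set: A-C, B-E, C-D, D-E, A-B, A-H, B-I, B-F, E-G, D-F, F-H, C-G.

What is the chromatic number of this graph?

The cycle F-B-A-C-D-F has odd length 5, so it cannot be 2-colored; at least 3 colors are needed.
3 colors suffice: A=blue, B=red, C=green, D=red, E=blue, F=blue, G=red, H=red, I=blue. No two adjacent vertices share a color.

3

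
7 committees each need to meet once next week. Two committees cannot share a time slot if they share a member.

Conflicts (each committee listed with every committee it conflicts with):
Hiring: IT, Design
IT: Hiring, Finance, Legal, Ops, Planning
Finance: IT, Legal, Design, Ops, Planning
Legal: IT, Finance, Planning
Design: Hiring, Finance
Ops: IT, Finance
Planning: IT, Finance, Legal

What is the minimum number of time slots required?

IT, Finance, Legal, Planning pairwise conflict, so at least 4 time slots are needed.
4 time slots suffice: time slot 1 → {Hiring, Finance}; time slot 2 → {IT, Design}; time slot 3 → {Legal, Ops}; time slot 4 → {Planning}. Every pair that conflicts lands in different time slots.

4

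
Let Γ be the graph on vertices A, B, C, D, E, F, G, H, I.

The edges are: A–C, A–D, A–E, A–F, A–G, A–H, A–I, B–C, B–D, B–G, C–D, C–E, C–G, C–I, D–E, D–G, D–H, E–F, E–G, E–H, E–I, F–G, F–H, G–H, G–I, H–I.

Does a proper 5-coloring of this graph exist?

The chromatic number is 5. A, C, E, G, I are pairwise adjacent (a clique of size 5), so at least 5 colors are needed.
5 colors suffice: A=2, B=2, C=4, D=5, E=3, F=5, G=1, H=4, I=5.
That is already a proper 5-coloring.

Yes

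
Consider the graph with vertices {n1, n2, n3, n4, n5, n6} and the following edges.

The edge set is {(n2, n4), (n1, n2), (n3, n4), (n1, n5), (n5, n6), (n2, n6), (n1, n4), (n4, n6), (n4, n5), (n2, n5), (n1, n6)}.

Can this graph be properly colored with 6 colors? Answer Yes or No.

Yes

The chromatic number is 5. n1, n2, n4, n5, n6 form a clique, so at least 5 colors are needed.
5 colors suffice: n1=4, n2=3, n3=2, n4=1, n5=2, n6=5.
Since 6 ≥ 5, a proper 6-coloring certainly exists.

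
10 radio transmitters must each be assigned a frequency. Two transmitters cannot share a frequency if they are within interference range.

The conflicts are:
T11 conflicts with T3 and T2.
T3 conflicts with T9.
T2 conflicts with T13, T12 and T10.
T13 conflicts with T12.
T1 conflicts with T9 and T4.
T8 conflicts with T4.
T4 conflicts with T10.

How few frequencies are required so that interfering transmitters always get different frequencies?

T2, T13, T12 are mutually in conflict, so at least 3 frequencies are needed.
3 frequencies suffice: frequency 1 → {T2, T9, T4}; frequency 2 → {T11, T1, T8, T12, T10}; frequency 3 → {T3, T13}. No two conflicting transmitters share a frequency.

3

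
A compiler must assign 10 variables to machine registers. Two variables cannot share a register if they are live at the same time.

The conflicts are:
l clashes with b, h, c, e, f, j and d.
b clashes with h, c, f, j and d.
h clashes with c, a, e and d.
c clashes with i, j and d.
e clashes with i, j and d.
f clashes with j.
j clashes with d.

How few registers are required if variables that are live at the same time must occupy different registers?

5

l, b, c, j, d all conflict with each other, so at least 5 registers are needed.
A valid assignment using 5 registers: l=1, b=5, h=3, c=4, a=1, e=4, f=2, i=1, j=3, d=2. Every pair that conflicts lands in different registers.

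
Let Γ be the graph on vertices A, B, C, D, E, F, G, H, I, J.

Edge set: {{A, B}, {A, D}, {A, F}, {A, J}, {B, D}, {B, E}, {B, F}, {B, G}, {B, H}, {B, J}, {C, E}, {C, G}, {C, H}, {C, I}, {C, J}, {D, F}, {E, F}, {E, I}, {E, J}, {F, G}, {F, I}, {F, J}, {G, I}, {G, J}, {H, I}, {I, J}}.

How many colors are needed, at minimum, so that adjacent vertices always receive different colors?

4

C, G, I, J are mutually adjacent (a clique of size 4), so at least 4 colors are needed.
4 colors suffice: color 1 → {C, F}; color 2 → {B, I}; color 3 → {D, H, J}; color 4 → {A, E, G}. Every edge joins two different colors.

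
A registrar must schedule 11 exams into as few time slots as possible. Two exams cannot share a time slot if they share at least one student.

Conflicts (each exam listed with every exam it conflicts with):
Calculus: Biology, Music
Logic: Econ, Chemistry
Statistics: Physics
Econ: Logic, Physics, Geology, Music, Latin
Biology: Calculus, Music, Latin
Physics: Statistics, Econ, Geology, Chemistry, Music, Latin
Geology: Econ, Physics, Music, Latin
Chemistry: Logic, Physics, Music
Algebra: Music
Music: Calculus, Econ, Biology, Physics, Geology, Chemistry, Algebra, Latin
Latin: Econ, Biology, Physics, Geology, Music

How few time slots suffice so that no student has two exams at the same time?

Econ, Physics, Geology, Music, Latin are mutually in conflict, so at least 5 time slots are needed.
Using 5 time slots: Calculus=3, Logic=1, Statistics=1, Econ=4, Biology=2, Physics=2, Geology=5, Chemistry=3, Algebra=2, Music=1, Latin=3. No two conflicting exams share a time slot.

5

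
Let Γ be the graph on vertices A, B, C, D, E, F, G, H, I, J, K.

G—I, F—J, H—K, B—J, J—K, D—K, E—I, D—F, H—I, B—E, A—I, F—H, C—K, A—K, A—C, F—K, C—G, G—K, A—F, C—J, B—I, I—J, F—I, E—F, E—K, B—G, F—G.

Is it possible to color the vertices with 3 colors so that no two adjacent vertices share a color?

Yes

The chromatic number is 3. B, E, I are mutually adjacent, so at least 3 colors are needed.
3 colors suffice: A=3, B=2, C=2, D=3, E=3, F=2, G=3, H=3, I=1, J=3, K=1.
That is already a proper 3-coloring.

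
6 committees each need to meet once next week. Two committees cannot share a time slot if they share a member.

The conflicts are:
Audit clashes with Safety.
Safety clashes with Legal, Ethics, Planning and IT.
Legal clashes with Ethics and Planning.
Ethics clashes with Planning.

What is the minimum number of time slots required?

Safety, Legal, Ethics, Planning all conflict with each other, so at least 4 time slots are needed.
4 time slots suffice: Audit=2, Safety=1, Legal=2, Ethics=4, Planning=3, IT=2. No two conflicting committees share a time slot.

4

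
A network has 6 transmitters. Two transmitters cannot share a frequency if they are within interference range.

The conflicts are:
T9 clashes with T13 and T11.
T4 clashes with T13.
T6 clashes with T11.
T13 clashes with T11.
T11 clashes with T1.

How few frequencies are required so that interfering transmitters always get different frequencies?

T9, T13, T11 are mutually in conflict, so at least 3 frequencies are needed.
3 frequencies suffice: frequency 1 → {T4, T11}; frequency 2 → {T6, T13, T1}; frequency 3 → {T9}. Each listed conflict is separated.

3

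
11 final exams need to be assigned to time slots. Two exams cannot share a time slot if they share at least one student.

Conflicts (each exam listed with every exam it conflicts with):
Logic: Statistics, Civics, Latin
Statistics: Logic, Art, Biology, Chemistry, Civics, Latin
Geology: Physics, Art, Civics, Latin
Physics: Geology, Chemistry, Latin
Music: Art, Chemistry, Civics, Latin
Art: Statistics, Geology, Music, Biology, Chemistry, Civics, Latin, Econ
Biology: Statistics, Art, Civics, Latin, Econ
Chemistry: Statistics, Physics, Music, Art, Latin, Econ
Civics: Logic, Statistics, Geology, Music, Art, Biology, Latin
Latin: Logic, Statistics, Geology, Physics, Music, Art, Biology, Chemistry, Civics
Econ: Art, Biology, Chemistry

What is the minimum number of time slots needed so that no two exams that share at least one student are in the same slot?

5

Statistics, Art, Biology, Civics, Latin pairwise conflict, so at least 5 time slots are needed.
5 time slots suffice: Logic=2, Statistics=4, Geology=4, Physics=2, Music=4, Art=2, Biology=5, Chemistry=3, Civics=3, Latin=1, Econ=1. Each listed conflict is separated.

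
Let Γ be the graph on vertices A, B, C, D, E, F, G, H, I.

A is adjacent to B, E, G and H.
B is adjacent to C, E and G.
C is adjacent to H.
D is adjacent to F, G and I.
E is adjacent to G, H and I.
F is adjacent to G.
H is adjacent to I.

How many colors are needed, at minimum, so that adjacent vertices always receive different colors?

A, B, E, G form a clique, so at least 4 colors are needed.
One proper 4-coloring: A=4, B=3, C=1, D=1, E=1, F=3, G=2, H=2, I=3. Every edge joins two different colors.

4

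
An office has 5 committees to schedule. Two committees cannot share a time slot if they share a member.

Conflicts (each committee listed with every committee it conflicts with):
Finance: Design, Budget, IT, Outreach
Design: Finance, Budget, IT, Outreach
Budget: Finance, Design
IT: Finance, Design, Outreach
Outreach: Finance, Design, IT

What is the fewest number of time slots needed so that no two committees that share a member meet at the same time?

Finance, Design, IT, Outreach are mutually in conflict, so at least 4 time slots are needed.
A valid assignment using 4 time slots: Finance=2, Design=1, Budget=3, IT=4, Outreach=3. Every pair that conflicts lands in different time slots.

4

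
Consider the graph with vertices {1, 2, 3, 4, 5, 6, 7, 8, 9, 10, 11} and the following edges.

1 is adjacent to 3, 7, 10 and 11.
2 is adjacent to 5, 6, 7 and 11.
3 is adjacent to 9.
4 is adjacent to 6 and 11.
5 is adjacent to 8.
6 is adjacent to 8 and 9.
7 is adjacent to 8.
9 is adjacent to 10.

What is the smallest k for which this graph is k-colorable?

4 and 11 are adjacent, so at least 2 colors are needed.
2 colors suffice: color a → {1, 2, 4, 8, 9}; color b → {3, 5, 6, 7, 10, 11}. Every edge joins two different colors.

2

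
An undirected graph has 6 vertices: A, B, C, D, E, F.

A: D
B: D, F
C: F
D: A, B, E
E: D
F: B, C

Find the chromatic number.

B and D are adjacent, so at least 2 colors are needed.
One proper 2-coloring: A=blue, B=blue, C=blue, D=red, E=blue, F=red. Every edge joins two different colors.

2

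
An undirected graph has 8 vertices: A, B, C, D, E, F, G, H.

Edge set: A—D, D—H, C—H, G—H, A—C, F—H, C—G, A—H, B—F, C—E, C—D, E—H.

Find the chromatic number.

4

A, C, D, H form a clique, so at least 4 colors are needed.
4 colors suffice: A=4, B=1, C=2, D=3, E=3, F=2, G=3, H=1. Each edge has distinct colors on its endpoints.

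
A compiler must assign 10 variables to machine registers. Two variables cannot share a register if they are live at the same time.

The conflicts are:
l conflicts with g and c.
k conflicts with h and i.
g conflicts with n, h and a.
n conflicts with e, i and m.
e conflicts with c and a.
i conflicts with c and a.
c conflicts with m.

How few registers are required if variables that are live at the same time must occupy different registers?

3

The cycle c-i-n-g-l-c has odd length 5, so it cannot be 2-colored; at least 3 registers are needed.
A valid assignment using 3 registers: l=3, k=1, g=2, n=1, h=3, e=2, i=2, c=1, a=1, m=2. Every pair that conflicts lands in different registers.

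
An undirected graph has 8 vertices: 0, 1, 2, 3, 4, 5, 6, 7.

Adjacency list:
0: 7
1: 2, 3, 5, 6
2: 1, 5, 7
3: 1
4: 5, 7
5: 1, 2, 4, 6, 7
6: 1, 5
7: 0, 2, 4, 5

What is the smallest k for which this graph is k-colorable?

1, 5, 6 form a triangle, so at least 3 colors are needed.
A valid assignment using 3 colors: 0=red, 1=blue, 2=green, 3=red, 4=green, 5=red, 6=green, 7=blue. No two adjacent vertices share a color.

3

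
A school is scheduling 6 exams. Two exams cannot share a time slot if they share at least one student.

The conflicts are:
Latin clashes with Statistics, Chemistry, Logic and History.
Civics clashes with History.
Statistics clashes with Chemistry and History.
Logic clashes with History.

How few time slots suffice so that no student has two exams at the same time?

3

Latin, Statistics, History all conflict with each other, so at least 3 time slots are needed.
3 time slots suffice: time slot 1 → {Chemistry, History}; time slot 2 → {Latin, Civics}; time slot 3 → {Statistics, Logic}. Every pair that conflicts lands in different time slots.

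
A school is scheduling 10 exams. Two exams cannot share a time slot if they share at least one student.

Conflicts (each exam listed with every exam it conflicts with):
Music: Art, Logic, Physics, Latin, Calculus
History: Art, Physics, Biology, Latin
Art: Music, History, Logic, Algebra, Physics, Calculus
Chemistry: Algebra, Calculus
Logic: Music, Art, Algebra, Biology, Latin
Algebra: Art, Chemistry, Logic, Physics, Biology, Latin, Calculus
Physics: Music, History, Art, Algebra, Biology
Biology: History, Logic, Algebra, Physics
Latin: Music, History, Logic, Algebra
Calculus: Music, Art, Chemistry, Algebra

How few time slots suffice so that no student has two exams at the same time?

History, Physics, Biology all conflict with each other, so at least 3 time slots are needed.
3 time slots suffice: time slot 1 → {Music, History, Algebra}; time slot 2 → {Art, Chemistry, Biology, Latin}; time slot 3 → {Logic, Physics, Calculus}. Each listed conflict is separated.

3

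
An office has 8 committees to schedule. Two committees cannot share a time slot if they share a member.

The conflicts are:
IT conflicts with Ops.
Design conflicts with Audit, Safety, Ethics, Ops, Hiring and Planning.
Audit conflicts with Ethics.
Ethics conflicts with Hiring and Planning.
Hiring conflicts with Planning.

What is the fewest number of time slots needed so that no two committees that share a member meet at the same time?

Design, Ethics, Hiring, Planning pairwise conflict, so at least 4 time slots are needed.
Using 4 time slots: IT=1, Design=1, Audit=3, Safety=2, Ethics=2, Ops=2, Hiring=4, Planning=3. Each listed conflict is separated.

4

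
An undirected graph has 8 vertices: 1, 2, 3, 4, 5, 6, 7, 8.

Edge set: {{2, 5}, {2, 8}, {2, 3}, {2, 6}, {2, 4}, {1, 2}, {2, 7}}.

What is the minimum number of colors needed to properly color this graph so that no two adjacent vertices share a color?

2

2 and 3 are adjacent, so at least 2 colors are needed.
2 colors suffice: color red → {2}; color blue → {1, 3, 4, 5, 6, 7, 8}. Every edge joins two different colors.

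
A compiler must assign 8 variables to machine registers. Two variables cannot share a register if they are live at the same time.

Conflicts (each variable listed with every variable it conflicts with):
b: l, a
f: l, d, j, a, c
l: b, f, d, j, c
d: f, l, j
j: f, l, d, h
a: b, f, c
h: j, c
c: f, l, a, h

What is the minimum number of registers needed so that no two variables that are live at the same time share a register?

f, l, d, j all conflict with each other, so at least 4 registers are needed.
A valid assignment using 4 registers: b=2, f=2, l=1, d=4, j=3, a=1, h=1, c=3. Every pair that conflicts lands in different registers.

4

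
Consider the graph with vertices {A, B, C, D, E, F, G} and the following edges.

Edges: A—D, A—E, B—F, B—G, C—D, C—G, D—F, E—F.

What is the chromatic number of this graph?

3

The cycle D-C-G-B-F-D has odd length 5, so it cannot be 2-colored; at least 3 colors are needed.
One proper 3-coloring: A=1, B=2, C=3, D=2, E=2, F=1, G=1. Every edge joins two different colors.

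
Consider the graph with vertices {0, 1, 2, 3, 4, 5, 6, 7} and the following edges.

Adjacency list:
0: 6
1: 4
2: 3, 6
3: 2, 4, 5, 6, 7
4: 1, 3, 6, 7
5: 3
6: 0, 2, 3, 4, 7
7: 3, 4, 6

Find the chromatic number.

3, 4, 6, 7 form a clique, so at least 4 colors are needed.
One proper 4-coloring: 0=a, 1=a, 2=c, 3=a, 4=c, 5=b, 6=b, 7=d. Every edge joins two different colors.

4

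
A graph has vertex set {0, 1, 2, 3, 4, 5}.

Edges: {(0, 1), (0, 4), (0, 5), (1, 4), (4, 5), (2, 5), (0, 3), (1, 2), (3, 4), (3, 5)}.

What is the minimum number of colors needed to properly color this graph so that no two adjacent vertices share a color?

0, 3, 4, 5 form a clique, so at least 4 colors are needed.
4 colors suffice: color red → {2, 4}; color blue → {1, 5}; color green → {0}; color yellow → {3}. No two adjacent vertices share a color.

4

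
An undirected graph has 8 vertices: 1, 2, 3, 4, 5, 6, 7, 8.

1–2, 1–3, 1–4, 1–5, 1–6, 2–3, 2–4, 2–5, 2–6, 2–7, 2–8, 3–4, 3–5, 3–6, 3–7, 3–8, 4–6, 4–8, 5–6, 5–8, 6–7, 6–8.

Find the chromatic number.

5

1, 2, 3, 5, 6 are mutually adjacent (a clique of size 5), so at least 5 colors are needed.
5 colors suffice: 1=purple, 2=blue, 3=green, 4=yellow, 5=yellow, 6=red, 7=yellow, 8=purple. Every edge joins two different colors.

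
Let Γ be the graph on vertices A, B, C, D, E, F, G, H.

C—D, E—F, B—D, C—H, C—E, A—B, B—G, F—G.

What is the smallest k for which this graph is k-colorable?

B and D are adjacent, so at least 2 colors are needed.
2 colors suffice: color 1 → {B, C, F}; color 2 → {A, D, E, G, H}. Every edge joins two different colors.

2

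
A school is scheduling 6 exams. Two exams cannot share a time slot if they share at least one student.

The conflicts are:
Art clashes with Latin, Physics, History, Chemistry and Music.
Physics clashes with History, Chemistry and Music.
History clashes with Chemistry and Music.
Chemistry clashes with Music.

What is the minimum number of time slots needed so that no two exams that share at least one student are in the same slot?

5

Art, Physics, History, Chemistry, Music all conflict with each other, so at least 5 time slots are needed.
Using 5 time slots: Art=1, Latin=2, Physics=3, History=4, Chemistry=5, Music=2. Each listed conflict is separated.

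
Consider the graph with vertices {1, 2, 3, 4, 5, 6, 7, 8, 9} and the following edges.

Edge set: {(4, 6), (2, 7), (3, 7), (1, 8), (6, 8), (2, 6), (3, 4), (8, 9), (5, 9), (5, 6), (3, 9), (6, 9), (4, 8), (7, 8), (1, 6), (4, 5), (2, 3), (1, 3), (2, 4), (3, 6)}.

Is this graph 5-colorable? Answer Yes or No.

Yes

The chromatic number is 4. 2, 3, 4, 6 are mutually adjacent (a clique of size 4), so at least 4 colors are needed.
A valid assignment using 4 colors: 1=c, 2=d, 3=b, 4=c, 5=b, 6=a, 7=a, 8=b, 9=c.
Since 5 ≥ 4, a proper 5-coloring certainly exists.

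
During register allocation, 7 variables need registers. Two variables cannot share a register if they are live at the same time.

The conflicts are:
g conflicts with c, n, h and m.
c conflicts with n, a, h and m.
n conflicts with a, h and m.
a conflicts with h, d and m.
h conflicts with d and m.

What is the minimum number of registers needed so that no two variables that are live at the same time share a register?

c, n, a, h, m pairwise conflict, so at least 5 registers are needed.
5 registers suffice: register 1 → {h}; register 2 → {g, a}; register 3 → {d, m}; register 4 → {n}; register 5 → {c}. Each listed conflict is separated.

5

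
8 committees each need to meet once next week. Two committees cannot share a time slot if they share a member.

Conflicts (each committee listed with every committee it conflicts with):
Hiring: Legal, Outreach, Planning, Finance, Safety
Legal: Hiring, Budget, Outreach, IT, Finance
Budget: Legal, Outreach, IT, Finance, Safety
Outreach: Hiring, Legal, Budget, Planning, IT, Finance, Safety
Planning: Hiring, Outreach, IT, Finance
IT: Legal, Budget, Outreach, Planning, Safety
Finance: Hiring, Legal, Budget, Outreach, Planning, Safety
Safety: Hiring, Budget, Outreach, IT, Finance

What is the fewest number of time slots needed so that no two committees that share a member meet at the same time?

4

Legal, Budget, Outreach, Finance are mutually in conflict, so at least 4 time slots are needed.
A valid assignment using 4 time slots: Hiring=4, Legal=3, Budget=4, Outreach=1, Planning=3, IT=2, Finance=2, Safety=3. No two conflicting committees share a time slot.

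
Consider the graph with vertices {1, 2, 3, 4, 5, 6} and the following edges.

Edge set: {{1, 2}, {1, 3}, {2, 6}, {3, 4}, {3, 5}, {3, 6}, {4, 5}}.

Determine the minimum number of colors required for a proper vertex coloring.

3

3, 4, 5 form a triangle, so at least 3 colors are needed.
3 colors suffice: color red → {2, 3}; color blue → {1, 5, 6}; color green → {4}. No two adjacent vertices share a color.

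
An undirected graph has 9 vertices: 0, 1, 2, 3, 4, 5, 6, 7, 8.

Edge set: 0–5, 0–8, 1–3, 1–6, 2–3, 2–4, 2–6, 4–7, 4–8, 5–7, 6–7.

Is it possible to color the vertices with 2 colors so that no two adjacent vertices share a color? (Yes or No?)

The cycle 7-4-8-0-5-7 has odd length 5, so it cannot be 2-colored; at least 3 colors are needed.
So 2 colors are not enough.

No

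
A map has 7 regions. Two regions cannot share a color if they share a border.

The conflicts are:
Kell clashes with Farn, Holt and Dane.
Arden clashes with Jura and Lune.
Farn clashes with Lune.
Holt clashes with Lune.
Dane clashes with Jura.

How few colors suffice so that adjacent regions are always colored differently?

Kell and Farn conflict, so at least 2 colors are needed.
A valid assignment using 2 colors: Kell=1, Arden=2, Farn=2, Holt=2, Dane=2, Jura=1, Lune=1. No two conflicting regions share a color.

2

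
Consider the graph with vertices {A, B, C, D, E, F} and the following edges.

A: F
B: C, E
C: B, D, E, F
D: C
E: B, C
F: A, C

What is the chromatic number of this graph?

3

B, C, E form a triangle, so at least 3 colors are needed.
A valid assignment using 3 colors: A=1, B=2, C=1, D=2, E=3, F=2. No two adjacent vertices share a color.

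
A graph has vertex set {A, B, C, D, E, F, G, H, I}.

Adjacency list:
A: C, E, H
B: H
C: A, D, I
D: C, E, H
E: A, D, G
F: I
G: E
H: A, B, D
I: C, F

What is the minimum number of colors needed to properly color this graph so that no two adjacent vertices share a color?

2

E and G are adjacent, so at least 2 colors are needed.
2 colors suffice: A=2, B=2, C=1, D=2, E=1, F=1, G=2, H=1, I=2. Every edge joins two different colors.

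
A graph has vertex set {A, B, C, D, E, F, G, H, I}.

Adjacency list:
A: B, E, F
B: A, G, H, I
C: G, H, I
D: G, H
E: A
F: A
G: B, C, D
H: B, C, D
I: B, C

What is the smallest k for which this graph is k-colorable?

A and B are adjacent, so at least 2 colors are needed.
2 colors suffice: color 1 → {B, C, D, E, F}; color 2 → {A, G, H, I}. No two adjacent vertices share a color.

2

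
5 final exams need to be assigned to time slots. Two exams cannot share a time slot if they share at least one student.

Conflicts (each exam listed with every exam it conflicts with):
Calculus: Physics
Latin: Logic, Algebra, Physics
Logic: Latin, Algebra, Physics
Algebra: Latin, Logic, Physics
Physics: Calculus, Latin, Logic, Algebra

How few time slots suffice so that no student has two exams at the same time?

Latin, Logic, Algebra, Physics all conflict with each other, so at least 4 time slots are needed.
4 time slots suffice: time slot 1 → {Physics}; time slot 2 → {Calculus, Logic}; time slot 3 → {Latin}; time slot 4 → {Algebra}. Every pair that conflicts lands in different time slots.

4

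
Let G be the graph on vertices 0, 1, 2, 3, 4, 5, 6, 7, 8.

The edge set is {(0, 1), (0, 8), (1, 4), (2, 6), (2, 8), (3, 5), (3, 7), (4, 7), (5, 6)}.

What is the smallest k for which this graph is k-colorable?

3

The cycle 8-0-1-4-7-3-5-6-2-8 has odd length 9, so it cannot be 2-colored; at least 3 colors are needed.
3 colors suffice: color a → {1, 6, 7, 8}; color b → {0, 2, 3, 4}; color c → {5}. Each edge has distinct colors on its endpoints.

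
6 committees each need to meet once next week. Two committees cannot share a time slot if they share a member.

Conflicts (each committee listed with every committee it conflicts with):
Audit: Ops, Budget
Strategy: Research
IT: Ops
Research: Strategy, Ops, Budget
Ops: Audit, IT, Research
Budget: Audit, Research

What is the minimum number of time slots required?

Audit and Ops conflict, so at least 2 time slots are needed.
2 time slots suffice: time slot 1 → {Audit, IT, Research}; time slot 2 → {Strategy, Ops, Budget}. Each listed conflict is separated.

2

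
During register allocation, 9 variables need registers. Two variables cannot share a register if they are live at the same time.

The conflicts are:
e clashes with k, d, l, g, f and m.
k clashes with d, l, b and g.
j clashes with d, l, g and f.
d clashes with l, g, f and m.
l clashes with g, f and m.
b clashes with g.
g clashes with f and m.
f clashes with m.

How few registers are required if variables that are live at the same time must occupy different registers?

6

e, d, l, g, f, m are mutually in conflict, so at least 6 registers are needed.
6 registers suffice: register 1 → {g}; register 2 → {l, b}; register 3 → {d}; register 4 → {e, j}; register 5 → {k, f}; register 6 → {m}. No two conflicting variables share a register.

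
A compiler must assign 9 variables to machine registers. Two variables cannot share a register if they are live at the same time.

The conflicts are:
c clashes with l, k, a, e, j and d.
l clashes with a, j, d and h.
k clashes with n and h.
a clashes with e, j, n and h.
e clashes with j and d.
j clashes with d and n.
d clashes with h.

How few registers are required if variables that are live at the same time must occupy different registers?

4

c, e, j, d pairwise conflict, so at least 4 registers are needed.
Using 4 registers: c=2, l=4, k=1, a=1, e=4, j=3, d=1, n=2, h=2. Every pair that conflicts lands in different registers.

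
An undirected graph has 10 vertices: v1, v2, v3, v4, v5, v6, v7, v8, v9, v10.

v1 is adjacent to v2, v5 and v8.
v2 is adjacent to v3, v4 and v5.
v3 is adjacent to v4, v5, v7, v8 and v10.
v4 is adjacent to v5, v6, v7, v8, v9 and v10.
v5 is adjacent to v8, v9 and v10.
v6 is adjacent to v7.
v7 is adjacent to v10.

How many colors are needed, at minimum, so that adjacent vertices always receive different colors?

v3, v4, v7, v10 are pairwise adjacent (a clique of size 4), so at least 4 colors are needed.
4 colors suffice: color red → {v1, v4}; color blue → {v5, v7}; color green → {v3, v6, v9}; color yellow → {v2, v8, v10}. Each edge has distinct colors on its endpoints.

4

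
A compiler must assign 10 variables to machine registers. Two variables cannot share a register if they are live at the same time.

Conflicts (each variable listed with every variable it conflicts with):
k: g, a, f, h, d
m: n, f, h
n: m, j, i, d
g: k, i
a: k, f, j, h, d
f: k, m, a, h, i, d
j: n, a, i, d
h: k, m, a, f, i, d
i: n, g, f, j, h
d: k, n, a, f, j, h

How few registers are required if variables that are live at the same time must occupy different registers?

k, a, f, h, d are mutually in conflict, so at least 5 registers are needed.
5 registers suffice: register 1 → {n, g, f}; register 2 → {j, h}; register 3 → {m, i, d}; register 4 → {k}; register 5 → {a}. Each listed conflict is separated.

5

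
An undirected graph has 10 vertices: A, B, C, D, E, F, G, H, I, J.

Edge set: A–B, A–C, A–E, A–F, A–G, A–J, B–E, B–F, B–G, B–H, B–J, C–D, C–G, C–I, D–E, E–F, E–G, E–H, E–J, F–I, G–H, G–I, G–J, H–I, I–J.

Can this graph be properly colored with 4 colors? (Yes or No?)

A, B, E, G, J are pairwise adjacent (a clique of size 5), so at least 5 colors are needed.
So 4 colors are not enough.

No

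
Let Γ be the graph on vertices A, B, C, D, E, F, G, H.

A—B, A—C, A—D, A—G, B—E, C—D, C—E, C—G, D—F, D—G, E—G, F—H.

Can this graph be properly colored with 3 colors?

No

A, C, D, G are pairwise adjacent (a clique of size 4), so at least 4 colors are needed.
So 3 colors are not enough.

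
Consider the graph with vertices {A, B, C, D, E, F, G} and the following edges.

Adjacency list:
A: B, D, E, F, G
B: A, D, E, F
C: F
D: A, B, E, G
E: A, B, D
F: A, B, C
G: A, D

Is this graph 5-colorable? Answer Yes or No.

Yes

The chromatic number is 4. A, B, D, E are mutually adjacent (a clique of size 4), so at least 4 colors are needed.
4 colors suffice: color red → {A, C}; color blue → {D, F}; color green → {B, G}; color yellow → {E}.
Since 5 ≥ 4, a proper 5-coloring certainly exists.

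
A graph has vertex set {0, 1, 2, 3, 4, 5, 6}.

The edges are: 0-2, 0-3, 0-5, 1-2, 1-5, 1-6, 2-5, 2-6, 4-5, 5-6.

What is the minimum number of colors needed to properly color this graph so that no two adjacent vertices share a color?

4

1, 2, 5, 6 are mutually adjacent (a clique of size 4), so at least 4 colors are needed.
4 colors suffice: 0=green, 1=green, 2=blue, 3=red, 4=blue, 5=red, 6=yellow. Every edge joins two different colors.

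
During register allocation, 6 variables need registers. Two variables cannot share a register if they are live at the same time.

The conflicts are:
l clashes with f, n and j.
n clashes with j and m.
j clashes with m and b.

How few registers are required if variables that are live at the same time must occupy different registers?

3

l, n, j are mutually in conflict, so at least 3 registers are needed.
3 registers suffice: l=2, f=1, n=3, j=1, m=2, b=2. No two conflicting variables share a register.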